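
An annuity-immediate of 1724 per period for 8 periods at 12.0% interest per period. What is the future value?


FV = PMT * ((1+i)^n - 1) / i
= 1724 * ((1.12)^8 - 1) / 0.12
= 1724 * (2.475963 - 1) / 0.12
= 21204.671


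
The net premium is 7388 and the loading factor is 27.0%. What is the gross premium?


Gross = net * (1 + loading)
= 7388 * (1 + 0.27)
= 7388 * 1.27
= 9382.76


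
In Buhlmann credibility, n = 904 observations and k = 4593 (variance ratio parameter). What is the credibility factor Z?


Z = n / (n + k)
= 904 / (904 + 4593)
= 904 / 5497
= 0.1645


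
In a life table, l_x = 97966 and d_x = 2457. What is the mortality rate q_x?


q_x = d_x / l_x
= 2457 / 97966
= 0.0251


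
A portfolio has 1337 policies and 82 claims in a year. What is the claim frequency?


frequency = claims / policies
= 82 / 1337
= 0.0613


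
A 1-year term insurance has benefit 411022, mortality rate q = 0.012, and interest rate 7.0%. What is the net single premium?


NSP = benefit * q * v
v = 1/(1+i) = 0.934579
NSP = 411022 * 0.012 * 0.934579
= 4609.5925


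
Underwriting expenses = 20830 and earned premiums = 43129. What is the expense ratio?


Expense ratio = expenses / premiums
= 20830 / 43129
= 0.483


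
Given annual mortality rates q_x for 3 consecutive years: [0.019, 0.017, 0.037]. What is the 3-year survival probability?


p_k = 1 - q_k for each year
Survival = product of (1 - q_k)
= 0.981 * 0.983 * 0.963
= 0.9286


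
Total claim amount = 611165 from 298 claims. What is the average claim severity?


severity = total / number
= 611165 / 298
= 2050.8893


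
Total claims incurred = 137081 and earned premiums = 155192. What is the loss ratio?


Loss ratio = claims / premiums
= 137081 / 155192
= 0.8833


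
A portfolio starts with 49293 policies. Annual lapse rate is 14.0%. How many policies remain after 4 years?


remaining = initial * (1 - lapse)^years
= 49293 * (1 - 0.14)^4
= 49293 * 0.547008
= 26963.6732


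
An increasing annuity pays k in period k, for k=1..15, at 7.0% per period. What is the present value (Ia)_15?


(Ia)_n = sum_{k=1}^{n} k * v^k, v = 1/(1+i)
v = 0.934579
Sum computed term by term:
(Ia)_15 = 61.554


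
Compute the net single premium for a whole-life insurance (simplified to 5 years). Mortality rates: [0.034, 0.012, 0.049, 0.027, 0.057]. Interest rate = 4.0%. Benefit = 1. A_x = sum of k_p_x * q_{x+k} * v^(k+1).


v = 0.961538
Year 0: k_p_x=1.0, q=0.034, term=0.032692
Year 1: k_p_x=0.966, q=0.012, term=0.010717
Year 2: k_p_x=0.954408, q=0.049, term=0.041575
Year 3: k_p_x=0.907642, q=0.027, term=0.020948
Year 4: k_p_x=0.883136, q=0.057, term=0.041375
A_x = 0.1473


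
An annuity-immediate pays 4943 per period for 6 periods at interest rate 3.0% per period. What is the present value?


PV = PMT * (1 - (1+i)^(-n)) / i
= 4943 * (1 - (1+0.03)^(-6)) / 0.03
= 4943 * (1 - 0.837484) / 0.03
= 4943 * 5.417191
= 26777.1773


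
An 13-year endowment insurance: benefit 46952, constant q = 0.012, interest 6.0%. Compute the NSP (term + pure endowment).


Term component = 4689.3996
Pure endowment = 13_p_x * v^13 * benefit = 0.854752 * 0.468839 * 46952 = 18815.6024
NSP = 23505.002


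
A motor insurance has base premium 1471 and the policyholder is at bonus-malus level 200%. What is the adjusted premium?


adjusted = base * BM_level / 100
= 1471 * 200 / 100
= 1471 * 2.0
= 2942.0


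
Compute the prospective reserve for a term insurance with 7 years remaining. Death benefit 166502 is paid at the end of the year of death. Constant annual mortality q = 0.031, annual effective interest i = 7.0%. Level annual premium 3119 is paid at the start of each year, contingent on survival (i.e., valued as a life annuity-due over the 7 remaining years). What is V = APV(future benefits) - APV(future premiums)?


v = 1/(1+i) = 0.934579
APV(future benefits) per unit = sum_{k=0}^{6} k_p_x * q * v^(k+1) = 0.153603
APV(future benefits) = 166502 * 0.153603 = 25575.2235
Life annuity-due factor ä_{x:7} = sum_{k=0}^{6} k_p_x * v^k = 5.301784
APV(future premiums) = 3119 * 5.301784 = 16536.2657
V = 25575.2235 - 16536.2657
= 9038.9578


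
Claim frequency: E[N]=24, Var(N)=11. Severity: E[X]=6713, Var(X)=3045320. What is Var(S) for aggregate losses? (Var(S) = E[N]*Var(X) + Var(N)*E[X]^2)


Var(S) = E[N]*Var(X) + Var(N)*E[X]^2
= 24*3045320 + 11*6713^2
= 73087680 + 495708059
= 5.6880e+08


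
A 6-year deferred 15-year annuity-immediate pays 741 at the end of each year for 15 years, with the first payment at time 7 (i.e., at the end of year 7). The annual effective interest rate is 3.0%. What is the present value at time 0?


PV at time 6 of the 15-year annuity-immediate:
a_n = 741 * (1-(1+0.03)^(-15))/0.03 = 8846.0099
Discount back 6 years to time 0:
PV = 8846.0099 * (1+0.03)^(-6)
= 8846.0099 * 0.837484
= 7408.394


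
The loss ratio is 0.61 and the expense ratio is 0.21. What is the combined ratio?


Combined ratio = loss ratio + expense ratio
= 0.61 + 0.21
= 0.82


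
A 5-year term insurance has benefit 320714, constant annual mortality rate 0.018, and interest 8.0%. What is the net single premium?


NSP = benefit * sum_{k=0}^{n-1} k_p_x * q * v^(k+1)
With constant q=0.018, v=0.925926
Sum = 0.069521
NSP = 320714 * 0.069521
= 22296.3765


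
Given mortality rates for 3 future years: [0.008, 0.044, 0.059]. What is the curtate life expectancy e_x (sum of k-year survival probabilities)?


e_x = sum_{k=1}^{n} k_p_x
k_p_x values:
  1_p_x = 0.992
  2_p_x = 0.948352
  3_p_x = 0.892399
e_x = 2.8328


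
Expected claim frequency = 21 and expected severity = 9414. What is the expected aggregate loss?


E[S] = E[N] * E[X]
= 21 * 9414
= 197694


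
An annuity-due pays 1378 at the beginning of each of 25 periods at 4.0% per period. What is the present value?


PV_due = PMT * (1-(1+i)^(-n))/i * (1+i)
PV_immediate = 21527.2262
PV_due = 21527.2262 * 1.04
= 22388.3152


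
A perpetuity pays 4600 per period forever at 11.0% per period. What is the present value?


PV = PMT / i
= 4600 / 0.11
= 41818.1818


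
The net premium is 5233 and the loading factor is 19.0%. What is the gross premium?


Gross = net * (1 + loading)
= 5233 * (1 + 0.19)
= 5233 * 1.19
= 6227.27


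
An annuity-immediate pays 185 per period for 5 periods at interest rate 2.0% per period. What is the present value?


PV = PMT * (1 - (1+i)^(-n)) / i
= 185 * (1 - (1+0.02)^(-5)) / 0.02
= 185 * (1 - 0.905731) / 0.02
= 185 * 4.71346
= 871.99


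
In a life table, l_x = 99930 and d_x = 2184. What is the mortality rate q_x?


q_x = d_x / l_x
= 2184 / 99930
= 0.0219


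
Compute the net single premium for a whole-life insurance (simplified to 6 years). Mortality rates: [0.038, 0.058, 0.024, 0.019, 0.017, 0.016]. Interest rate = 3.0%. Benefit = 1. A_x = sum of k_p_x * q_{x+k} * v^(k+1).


v = 0.970874
Year 0: k_p_x=1.0, q=0.038, term=0.036893
Year 1: k_p_x=0.962, q=0.058, term=0.052593
Year 2: k_p_x=0.906204, q=0.024, term=0.019903
Year 3: k_p_x=0.884455, q=0.019, term=0.014931
Year 4: k_p_x=0.86765, q=0.017, term=0.012724
Year 5: k_p_x=0.8529, q=0.016, term=0.011429
A_x = 0.1485


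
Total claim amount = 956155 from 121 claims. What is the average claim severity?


severity = total / number
= 956155 / 121
= 7902.1074


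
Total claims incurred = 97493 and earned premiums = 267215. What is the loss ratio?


Loss ratio = claims / premiums
= 97493 / 267215
= 0.3648


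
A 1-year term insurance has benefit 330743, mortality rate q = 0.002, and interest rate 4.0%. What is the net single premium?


NSP = benefit * q * v
v = 1/(1+i) = 0.961538
NSP = 330743 * 0.002 * 0.961538
= 636.0442


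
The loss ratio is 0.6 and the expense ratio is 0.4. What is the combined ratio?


Combined ratio = loss ratio + expense ratio
= 0.6 + 0.4
= 1.0


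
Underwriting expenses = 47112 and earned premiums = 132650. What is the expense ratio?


Expense ratio = expenses / premiums
= 47112 / 132650
= 0.3552


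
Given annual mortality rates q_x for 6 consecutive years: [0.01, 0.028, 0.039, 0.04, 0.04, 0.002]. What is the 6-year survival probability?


p_k = 1 - q_k for each year
Survival = product of (1 - q_k)
= 0.99 * 0.972 * 0.961 * 0.96 * 0.96 * 0.998
= 0.8505


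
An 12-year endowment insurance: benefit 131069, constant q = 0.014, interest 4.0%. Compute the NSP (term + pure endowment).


Term component = 16060.0611
Pure endowment = 12_p_x * v^12 * benefit = 0.844351 * 0.624597 * 131069 = 69123.0501
NSP = 85183.1112


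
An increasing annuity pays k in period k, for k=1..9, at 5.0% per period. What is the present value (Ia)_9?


(Ia)_n = sum_{k=1}^{n} k * v^k, v = 1/(1+i)
v = 0.952381
Sum computed term by term:
(Ia)_9 = 33.2347


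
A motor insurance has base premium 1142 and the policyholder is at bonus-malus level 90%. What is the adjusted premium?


adjusted = base * BM_level / 100
= 1142 * 90 / 100
= 1142 * 0.9
= 1027.8


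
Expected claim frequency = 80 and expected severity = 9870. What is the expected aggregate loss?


E[S] = E[N] * E[X]
= 80 * 9870
= 789600


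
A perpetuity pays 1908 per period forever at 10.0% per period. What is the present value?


PV = PMT / i
= 1908 / 0.1
= 19080.0


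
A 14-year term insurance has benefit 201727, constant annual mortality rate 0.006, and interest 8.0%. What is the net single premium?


NSP = benefit * sum_{k=0}^{n-1} k_p_x * q * v^(k+1)
With constant q=0.006, v=0.925926
Sum = 0.047934
NSP = 201727 * 0.047934
= 9669.507


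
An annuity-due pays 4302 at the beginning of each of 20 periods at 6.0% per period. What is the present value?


PV_due = PMT * (1-(1+i)^(-n))/i * (1+i)
PV_immediate = 49343.6011
PV_due = 49343.6011 * 1.06
= 52304.2171


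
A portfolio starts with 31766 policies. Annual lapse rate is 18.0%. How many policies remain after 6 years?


remaining = initial * (1 - lapse)^years
= 31766 * (1 - 0.18)^6
= 31766 * 0.304007
= 9657.0759


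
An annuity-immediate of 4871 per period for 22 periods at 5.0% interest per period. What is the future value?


FV = PMT * ((1+i)^n - 1) / i
= 4871 * ((1.05)^22 - 1) / 0.05
= 4871 * (2.925261 - 1) / 0.05
= 187558.8993


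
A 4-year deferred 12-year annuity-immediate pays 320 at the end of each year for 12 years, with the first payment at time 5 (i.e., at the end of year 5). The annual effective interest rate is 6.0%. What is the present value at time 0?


PV at time 4 of the 12-year annuity-immediate:
a_n = 320 * (1-(1+0.06)^(-12))/0.06 = 2682.8301
Discount back 4 years to time 0:
PV = 2682.8301 * (1+0.06)^(-4)
= 2682.8301 * 0.792094
= 2125.0527


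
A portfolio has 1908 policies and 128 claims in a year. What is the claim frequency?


frequency = claims / policies
= 128 / 1908
= 0.0671


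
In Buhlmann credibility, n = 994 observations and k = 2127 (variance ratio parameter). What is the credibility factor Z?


Z = n / (n + k)
= 994 / (994 + 2127)
= 994 / 3121
= 0.3185


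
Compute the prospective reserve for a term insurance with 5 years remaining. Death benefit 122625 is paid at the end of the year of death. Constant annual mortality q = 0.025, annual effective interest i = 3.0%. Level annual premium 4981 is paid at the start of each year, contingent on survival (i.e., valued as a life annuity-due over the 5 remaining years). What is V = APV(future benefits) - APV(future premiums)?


v = 1/(1+i) = 0.970874
APV(future benefits) per unit = sum_{k=0}^{4} k_p_x * q * v^(k+1) = 0.109072
APV(future benefits) = 122625 * 0.109072 = 13374.9939
Life annuity-due factor ä_{x:5} = sum_{k=0}^{4} k_p_x * v^k = 4.49378
APV(future premiums) = 4981 * 4.49378 = 22383.5171
V = 13374.9939 - 22383.5171
= -9008.5233


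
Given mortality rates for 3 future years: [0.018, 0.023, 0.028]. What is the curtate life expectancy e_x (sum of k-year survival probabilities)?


e_x = sum_{k=1}^{n} k_p_x
k_p_x values:
  1_p_x = 0.982
  2_p_x = 0.959414
  3_p_x = 0.93255
e_x = 2.874


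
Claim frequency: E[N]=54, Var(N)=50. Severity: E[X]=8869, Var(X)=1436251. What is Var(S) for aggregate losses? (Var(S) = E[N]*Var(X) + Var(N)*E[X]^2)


Var(S) = E[N]*Var(X) + Var(N)*E[X]^2
= 54*1436251 + 50*8869^2
= 77557554 + 3932958050
= 4.0105e+09


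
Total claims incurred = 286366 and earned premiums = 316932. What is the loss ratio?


Loss ratio = claims / premiums
= 286366 / 316932
= 0.9036


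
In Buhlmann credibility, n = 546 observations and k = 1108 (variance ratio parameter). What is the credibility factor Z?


Z = n / (n + k)
= 546 / (546 + 1108)
= 546 / 1654
= 0.3301


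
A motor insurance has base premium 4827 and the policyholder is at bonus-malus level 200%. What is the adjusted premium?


adjusted = base * BM_level / 100
= 4827 * 200 / 100
= 4827 * 2.0
= 9654.0


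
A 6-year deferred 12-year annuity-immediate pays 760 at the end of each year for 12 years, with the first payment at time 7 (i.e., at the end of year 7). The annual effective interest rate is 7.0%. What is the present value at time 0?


PV at time 6 of the 12-year annuity-immediate:
a_n = 760 * (1-(1+0.07)^(-12))/0.07 = 6036.4416
Discount back 6 years to time 0:
PV = 6036.4416 * (1+0.07)^(-6)
= 6036.4416 * 0.666342
= 4022.3359


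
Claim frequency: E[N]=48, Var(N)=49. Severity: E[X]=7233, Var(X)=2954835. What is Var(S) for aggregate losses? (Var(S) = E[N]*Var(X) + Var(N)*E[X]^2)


Var(S) = E[N]*Var(X) + Var(N)*E[X]^2
= 48*2954835 + 49*7233^2
= 141832080 + 2563498161
= 2.7053e+09


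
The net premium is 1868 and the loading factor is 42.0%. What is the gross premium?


Gross = net * (1 + loading)
= 1868 * (1 + 0.42)
= 1868 * 1.42
= 2652.56


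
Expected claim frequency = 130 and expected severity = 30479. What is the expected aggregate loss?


E[S] = E[N] * E[X]
= 130 * 30479
= 3.9623e+06


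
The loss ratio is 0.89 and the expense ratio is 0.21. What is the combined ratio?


Combined ratio = loss ratio + expense ratio
= 0.89 + 0.21
= 1.1


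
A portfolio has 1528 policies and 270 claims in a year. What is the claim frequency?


frequency = claims / policies
= 270 / 1528
= 0.1767


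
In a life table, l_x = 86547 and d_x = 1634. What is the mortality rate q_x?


q_x = d_x / l_x
= 1634 / 86547
= 0.0189


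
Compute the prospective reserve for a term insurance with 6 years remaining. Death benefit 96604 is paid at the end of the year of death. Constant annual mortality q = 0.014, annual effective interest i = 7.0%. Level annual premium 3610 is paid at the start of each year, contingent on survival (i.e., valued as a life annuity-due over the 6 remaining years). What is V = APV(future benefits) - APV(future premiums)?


v = 1/(1+i) = 0.934579
APV(future benefits) per unit = sum_{k=0}^{5} k_p_x * q * v^(k+1) = 0.064618
APV(future benefits) = 96604 * 0.064618 = 6242.3519
Life annuity-due factor ä_{x:6} = sum_{k=0}^{5} k_p_x * v^k = 4.938657
APV(future premiums) = 3610 * 4.938657 = 17828.5523
V = 6242.3519 - 17828.5523
= -11586.2004


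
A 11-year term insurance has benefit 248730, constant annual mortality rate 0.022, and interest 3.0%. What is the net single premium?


NSP = benefit * sum_{k=0}^{n-1} k_p_x * q * v^(k+1)
With constant q=0.022, v=0.970874
Sum = 0.18378
NSP = 248730 * 0.18378
= 45711.5783


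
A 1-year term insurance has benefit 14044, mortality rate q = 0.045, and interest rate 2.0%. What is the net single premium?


NSP = benefit * q * v
v = 1/(1+i) = 0.980392
NSP = 14044 * 0.045 * 0.980392
= 619.5882


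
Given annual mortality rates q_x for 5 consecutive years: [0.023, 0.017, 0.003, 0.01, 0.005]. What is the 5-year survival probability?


p_k = 1 - q_k for each year
Survival = product of (1 - q_k)
= 0.977 * 0.983 * 0.997 * 0.99 * 0.995
= 0.9432


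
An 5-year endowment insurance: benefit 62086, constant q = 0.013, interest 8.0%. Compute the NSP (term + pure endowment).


Term component = 3146.1927
Pure endowment = 5_p_x * v^5 * benefit = 0.936668 * 0.680583 * 62086 = 39578.6217
NSP = 42724.8144


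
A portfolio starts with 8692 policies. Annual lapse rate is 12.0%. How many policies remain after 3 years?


remaining = initial * (1 - lapse)^years
= 8692 * (1 - 0.12)^3
= 8692 * 0.681472
= 5923.3546


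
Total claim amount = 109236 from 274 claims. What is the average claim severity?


severity = total / number
= 109236 / 274
= 398.6715


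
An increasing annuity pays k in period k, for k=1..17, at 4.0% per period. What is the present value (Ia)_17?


(Ia)_n = sum_{k=1}^{n} k * v^k, v = 1/(1+i)
v = 0.961538
Sum computed term by term:
(Ia)_17 = 98.1238


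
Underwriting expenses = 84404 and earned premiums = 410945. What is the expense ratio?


Expense ratio = expenses / premiums
= 84404 / 410945
= 0.2054


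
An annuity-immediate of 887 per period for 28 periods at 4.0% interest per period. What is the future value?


FV = PMT * ((1+i)^n - 1) / i
= 887 * ((1.04)^28 - 1) / 0.04
= 887 * (2.998703 - 1) / 0.04
= 44321.2461


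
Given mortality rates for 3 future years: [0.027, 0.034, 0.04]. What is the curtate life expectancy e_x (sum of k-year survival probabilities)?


e_x = sum_{k=1}^{n} k_p_x
k_p_x values:
  1_p_x = 0.973
  2_p_x = 0.939918
  3_p_x = 0.902321
e_x = 2.8152


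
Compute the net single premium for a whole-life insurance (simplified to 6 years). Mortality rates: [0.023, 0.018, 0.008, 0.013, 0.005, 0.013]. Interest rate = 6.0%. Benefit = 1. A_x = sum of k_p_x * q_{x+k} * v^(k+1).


v = 0.943396
Year 0: k_p_x=1.0, q=0.023, term=0.021698
Year 1: k_p_x=0.977, q=0.018, term=0.015651
Year 2: k_p_x=0.959414, q=0.008, term=0.006444
Year 3: k_p_x=0.951739, q=0.013, term=0.0098
Year 4: k_p_x=0.939366, q=0.005, term=0.00351
Year 5: k_p_x=0.934669, q=0.013, term=0.008566
A_x = 0.0657


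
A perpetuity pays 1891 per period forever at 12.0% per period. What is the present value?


PV = PMT / i
= 1891 / 0.12
= 15758.3333


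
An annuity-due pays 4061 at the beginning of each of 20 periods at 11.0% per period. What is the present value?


PV_due = PMT * (1-(1+i)^(-n))/i * (1+i)
PV_immediate = 32339.0755
PV_due = 32339.0755 * 1.11
= 35896.3738


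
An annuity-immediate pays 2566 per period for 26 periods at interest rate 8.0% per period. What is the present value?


PV = PMT * (1 - (1+i)^(-n)) / i
= 2566 * (1 - (1+0.08)^(-26)) / 0.08
= 2566 * (1 - 0.135202) / 0.08
= 2566 * 10.809978
= 27738.4034


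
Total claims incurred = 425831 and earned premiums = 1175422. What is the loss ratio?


Loss ratio = claims / premiums
= 425831 / 1175422
= 0.3623


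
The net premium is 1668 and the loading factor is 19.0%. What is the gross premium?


Gross = net * (1 + loading)
= 1668 * (1 + 0.19)
= 1668 * 1.19
= 1984.92


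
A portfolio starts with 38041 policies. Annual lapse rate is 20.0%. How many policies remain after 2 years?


remaining = initial * (1 - lapse)^years
= 38041 * (1 - 0.2)^2
= 38041 * 0.64
= 24346.24


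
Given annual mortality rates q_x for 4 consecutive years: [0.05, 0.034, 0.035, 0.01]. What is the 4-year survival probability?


p_k = 1 - q_k for each year
Survival = product of (1 - q_k)
= 0.95 * 0.966 * 0.965 * 0.99
= 0.8767


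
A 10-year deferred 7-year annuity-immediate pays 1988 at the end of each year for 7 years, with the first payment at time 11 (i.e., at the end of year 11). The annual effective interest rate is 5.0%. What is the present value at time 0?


PV at time 10 of the 7-year annuity-immediate:
a_n = 1988 * (1-(1+0.05)^(-7))/0.05 = 11503.3103
Discount back 10 years to time 0:
PV = 11503.3103 * (1+0.05)^(-10)
= 11503.3103 * 0.613913
= 7062.0347


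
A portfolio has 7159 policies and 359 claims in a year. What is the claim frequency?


frequency = claims / policies
= 359 / 7159
= 0.0501


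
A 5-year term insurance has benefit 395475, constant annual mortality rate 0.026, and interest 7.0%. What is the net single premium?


NSP = benefit * sum_{k=0}^{n-1} k_p_x * q * v^(k+1)
With constant q=0.026, v=0.934579
Sum = 0.101564
NSP = 395475 * 0.101564
= 40166.065


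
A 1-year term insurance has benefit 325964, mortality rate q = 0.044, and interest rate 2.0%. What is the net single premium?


NSP = benefit * q * v
v = 1/(1+i) = 0.980392
NSP = 325964 * 0.044 * 0.980392
= 14061.1922


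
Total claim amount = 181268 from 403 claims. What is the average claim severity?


severity = total / number
= 181268 / 403
= 449.7965


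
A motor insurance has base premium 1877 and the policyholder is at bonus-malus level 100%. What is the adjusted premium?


adjusted = base * BM_level / 100
= 1877 * 100 / 100
= 1877 * 1.0
= 1877.0


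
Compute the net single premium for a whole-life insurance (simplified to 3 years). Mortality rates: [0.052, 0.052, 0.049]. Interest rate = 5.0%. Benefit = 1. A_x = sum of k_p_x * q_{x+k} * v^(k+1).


v = 0.952381
Year 0: k_p_x=1.0, q=0.052, term=0.049524
Year 1: k_p_x=0.948, q=0.052, term=0.044713
Year 2: k_p_x=0.898704, q=0.049, term=0.03804
A_x = 0.1323


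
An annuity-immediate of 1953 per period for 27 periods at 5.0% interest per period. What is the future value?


FV = PMT * ((1+i)^n - 1) / i
= 1953 * ((1.05)^27 - 1) / 0.05
= 1953 * (3.733456 - 1) / 0.05
= 106768.804


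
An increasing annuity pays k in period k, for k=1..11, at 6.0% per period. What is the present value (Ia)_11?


(Ia)_n = sum_{k=1}^{n} k * v^k, v = 1/(1+i)
v = 0.943396
Sum computed term by term:
(Ia)_11 = 42.7571


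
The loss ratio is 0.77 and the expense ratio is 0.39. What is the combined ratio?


Combined ratio = loss ratio + expense ratio
= 0.77 + 0.39
= 1.16


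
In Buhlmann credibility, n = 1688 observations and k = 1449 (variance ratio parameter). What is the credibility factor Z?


Z = n / (n + k)
= 1688 / (1688 + 1449)
= 1688 / 3137
= 0.5381


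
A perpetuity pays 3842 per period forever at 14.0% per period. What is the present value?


PV = PMT / i
= 3842 / 0.14
= 27442.8571


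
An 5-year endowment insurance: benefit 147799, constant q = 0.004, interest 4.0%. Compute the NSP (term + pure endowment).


Term component = 2611.7488
Pure endowment = 5_p_x * v^5 * benefit = 0.980159 * 0.821927 * 147799 = 119069.7636
NSP = 121681.5123


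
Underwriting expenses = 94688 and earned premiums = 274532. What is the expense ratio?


Expense ratio = expenses / premiums
= 94688 / 274532
= 0.3449


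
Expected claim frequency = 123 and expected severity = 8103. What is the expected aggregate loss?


E[S] = E[N] * E[X]
= 123 * 8103
= 996669


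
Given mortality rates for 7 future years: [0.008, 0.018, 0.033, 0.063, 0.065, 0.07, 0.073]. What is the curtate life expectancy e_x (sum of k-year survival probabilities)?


e_x = sum_{k=1}^{n} k_p_x
k_p_x values:
  1_p_x = 0.992
  2_p_x = 0.974144
  3_p_x = 0.941997
  4_p_x = 0.882651
  5_p_x = 0.825279
  6_p_x = 0.76751
  7_p_x = 0.711481
e_x = 6.0951


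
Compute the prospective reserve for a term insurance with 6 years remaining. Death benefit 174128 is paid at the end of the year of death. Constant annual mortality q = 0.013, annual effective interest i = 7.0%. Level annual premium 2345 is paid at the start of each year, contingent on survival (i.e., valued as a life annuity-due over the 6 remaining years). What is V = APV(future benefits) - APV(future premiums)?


v = 1/(1+i) = 0.934579
APV(future benefits) per unit = sum_{k=0}^{5} k_p_x * q * v^(k+1) = 0.06014
APV(future benefits) = 174128 * 0.06014 = 10472.0993
Life annuity-due factor ä_{x:6} = sum_{k=0}^{5} k_p_x * v^k = 4.950004
APV(future premiums) = 2345 * 4.950004 = 11607.7598
V = 10472.0993 - 11607.7598
= -1135.6605


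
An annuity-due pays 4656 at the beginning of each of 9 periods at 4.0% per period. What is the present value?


PV_due = PMT * (1-(1+i)^(-n))/i * (1+i)
PV_immediate = 34618.904
PV_due = 34618.904 * 1.04
= 36003.6601


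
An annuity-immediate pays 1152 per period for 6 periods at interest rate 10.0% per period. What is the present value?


PV = PMT * (1 - (1+i)^(-n)) / i
= 1152 * (1 - (1+0.1)^(-6)) / 0.1
= 1152 * (1 - 0.564474) / 0.1
= 1152 * 4.355261
= 5017.2603


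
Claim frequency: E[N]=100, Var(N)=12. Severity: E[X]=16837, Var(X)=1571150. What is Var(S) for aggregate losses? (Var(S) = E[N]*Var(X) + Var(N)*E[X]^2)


Var(S) = E[N]*Var(X) + Var(N)*E[X]^2
= 100*1571150 + 12*16837^2
= 157115000 + 3401814828
= 3.5589e+09


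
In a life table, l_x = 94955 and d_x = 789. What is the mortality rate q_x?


q_x = d_x / l_x
= 789 / 94955
= 0.0083


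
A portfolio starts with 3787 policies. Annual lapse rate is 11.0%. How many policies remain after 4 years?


remaining = initial * (1 - lapse)^years
= 3787 * (1 - 0.11)^4
= 3787 * 0.627422
= 2376.0487


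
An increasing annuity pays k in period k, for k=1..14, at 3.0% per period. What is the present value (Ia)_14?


(Ia)_n = sum_{k=1}^{n} k * v^k, v = 1/(1+i)
v = 0.970874
Sum computed term by term:
(Ia)_14 = 79.3102


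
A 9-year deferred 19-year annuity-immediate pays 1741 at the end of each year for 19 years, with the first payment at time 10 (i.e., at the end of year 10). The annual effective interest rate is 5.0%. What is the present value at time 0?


PV at time 9 of the 19-year annuity-immediate:
a_n = 1741 * (1-(1+0.05)^(-19))/0.05 = 21040.5436
Discount back 9 years to time 0:
PV = 21040.5436 * (1+0.05)^(-9)
= 21040.5436 * 0.644609
= 13562.922


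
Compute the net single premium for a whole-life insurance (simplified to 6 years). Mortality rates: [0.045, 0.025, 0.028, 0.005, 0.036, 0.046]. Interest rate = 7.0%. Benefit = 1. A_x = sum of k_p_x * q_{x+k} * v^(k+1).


v = 0.934579
Year 0: k_p_x=1.0, q=0.045, term=0.042056
Year 1: k_p_x=0.955, q=0.025, term=0.020853
Year 2: k_p_x=0.931125, q=0.028, term=0.021282
Year 3: k_p_x=0.905053, q=0.005, term=0.003452
Year 4: k_p_x=0.900528, q=0.036, term=0.023114
Year 5: k_p_x=0.868109, q=0.046, term=0.026609
A_x = 0.1374


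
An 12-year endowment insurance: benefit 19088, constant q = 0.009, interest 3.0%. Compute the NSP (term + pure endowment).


Term component = 1633.0363
Pure endowment = 12_p_x * v^12 * benefit = 0.897189 * 0.70138 * 19088 = 12011.5093
NSP = 13644.5457


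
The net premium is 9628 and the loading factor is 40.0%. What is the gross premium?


Gross = net * (1 + loading)
= 9628 * (1 + 0.4)
= 9628 * 1.4
= 13479.2


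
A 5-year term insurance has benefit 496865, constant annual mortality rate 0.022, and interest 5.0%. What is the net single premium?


NSP = benefit * sum_{k=0}^{n-1} k_p_x * q * v^(k+1)
With constant q=0.022, v=0.952381
Sum = 0.091346
NSP = 496865 * 0.091346
= 45386.8453


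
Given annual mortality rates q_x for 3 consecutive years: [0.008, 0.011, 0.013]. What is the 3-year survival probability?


p_k = 1 - q_k for each year
Survival = product of (1 - q_k)
= 0.992 * 0.989 * 0.987
= 0.9683


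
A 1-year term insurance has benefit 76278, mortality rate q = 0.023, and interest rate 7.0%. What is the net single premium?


NSP = benefit * q * v
v = 1/(1+i) = 0.934579
NSP = 76278 * 0.023 * 0.934579
= 1639.6206


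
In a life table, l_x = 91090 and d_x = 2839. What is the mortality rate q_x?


q_x = d_x / l_x
= 2839 / 91090
= 0.0312


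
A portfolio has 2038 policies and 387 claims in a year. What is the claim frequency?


frequency = claims / policies
= 387 / 2038
= 0.1899


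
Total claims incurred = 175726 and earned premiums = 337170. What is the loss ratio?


Loss ratio = claims / premiums
= 175726 / 337170
= 0.5212


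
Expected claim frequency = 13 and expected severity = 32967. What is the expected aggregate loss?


E[S] = E[N] * E[X]
= 13 * 32967
= 428571


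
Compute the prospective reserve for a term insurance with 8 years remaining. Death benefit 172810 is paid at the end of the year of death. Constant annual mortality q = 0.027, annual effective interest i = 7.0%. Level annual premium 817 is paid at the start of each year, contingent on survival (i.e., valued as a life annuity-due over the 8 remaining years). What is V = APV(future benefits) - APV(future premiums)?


v = 1/(1+i) = 0.934579
APV(future benefits) per unit = sum_{k=0}^{7} k_p_x * q * v^(k+1) = 0.148206
APV(future benefits) = 172810 * 0.148206 = 25611.5483
Life annuity-due factor ä_{x:8} = sum_{k=0}^{7} k_p_x * v^k = 5.873365
APV(future premiums) = 817 * 5.873365 = 4798.539
V = 25611.5483 - 4798.539
= 20813.0092


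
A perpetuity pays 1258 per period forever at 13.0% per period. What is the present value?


PV = PMT / i
= 1258 / 0.13
= 9676.9231


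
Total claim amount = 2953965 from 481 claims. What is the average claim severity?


severity = total / number
= 2953965 / 481
= 6141.2994


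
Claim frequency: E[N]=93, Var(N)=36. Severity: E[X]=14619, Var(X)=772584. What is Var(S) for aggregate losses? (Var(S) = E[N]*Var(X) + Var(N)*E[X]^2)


Var(S) = E[N]*Var(X) + Var(N)*E[X]^2
= 93*772584 + 36*14619^2
= 71850312 + 7693745796
= 7.7656e+09


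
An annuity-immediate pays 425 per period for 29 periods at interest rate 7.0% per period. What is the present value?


PV = PMT * (1 - (1+i)^(-n)) / i
= 425 * (1 - (1+0.07)^(-29)) / 0.07
= 425 * (1 - 0.140563) / 0.07
= 425 * 12.277674
= 5218.0115


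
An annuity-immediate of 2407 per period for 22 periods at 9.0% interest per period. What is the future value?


FV = PMT * ((1+i)^n - 1) / i
= 2407 * ((1.09)^22 - 1) / 0.09
= 2407 * (6.6586 - 1) / 0.09
= 151336.1249


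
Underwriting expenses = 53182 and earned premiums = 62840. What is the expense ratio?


Expense ratio = expenses / premiums
= 53182 / 62840
= 0.8463


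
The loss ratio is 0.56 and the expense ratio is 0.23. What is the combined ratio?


Combined ratio = loss ratio + expense ratio
= 0.56 + 0.23
= 0.79


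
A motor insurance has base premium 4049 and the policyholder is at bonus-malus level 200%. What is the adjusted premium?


adjusted = base * BM_level / 100
= 4049 * 200 / 100
= 4049 * 2.0
= 8098.0


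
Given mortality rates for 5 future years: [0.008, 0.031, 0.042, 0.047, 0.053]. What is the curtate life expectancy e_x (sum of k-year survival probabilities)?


e_x = sum_{k=1}^{n} k_p_x
k_p_x values:
  1_p_x = 0.992
  2_p_x = 0.961248
  3_p_x = 0.920876
  4_p_x = 0.877594
  5_p_x = 0.831082
e_x = 4.5828


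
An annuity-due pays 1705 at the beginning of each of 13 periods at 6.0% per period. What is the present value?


PV_due = PMT * (1-(1+i)^(-n))/i * (1+i)
PV_immediate = 15093.8245
PV_due = 15093.8245 * 1.06
= 15999.4539


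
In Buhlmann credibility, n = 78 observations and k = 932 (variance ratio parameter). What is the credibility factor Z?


Z = n / (n + k)
= 78 / (78 + 932)
= 78 / 1010
= 0.0772


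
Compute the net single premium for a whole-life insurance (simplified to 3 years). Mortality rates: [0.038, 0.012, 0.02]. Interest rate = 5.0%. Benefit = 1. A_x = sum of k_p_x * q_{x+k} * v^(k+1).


v = 0.952381
Year 0: k_p_x=1.0, q=0.038, term=0.03619
Year 1: k_p_x=0.962, q=0.012, term=0.010471
Year 2: k_p_x=0.950456, q=0.02, term=0.016421
A_x = 0.0631


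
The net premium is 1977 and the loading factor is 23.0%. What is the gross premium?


Gross = net * (1 + loading)
= 1977 * (1 + 0.23)
= 1977 * 1.23
= 2431.71


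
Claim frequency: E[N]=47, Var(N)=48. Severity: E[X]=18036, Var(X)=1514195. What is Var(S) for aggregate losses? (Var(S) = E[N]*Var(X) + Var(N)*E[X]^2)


Var(S) = E[N]*Var(X) + Var(N)*E[X]^2
= 47*1514195 + 48*18036^2
= 71167165 + 15614270208
= 1.5685e+10


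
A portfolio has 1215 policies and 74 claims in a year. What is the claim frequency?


frequency = claims / policies
= 74 / 1215
= 0.0609


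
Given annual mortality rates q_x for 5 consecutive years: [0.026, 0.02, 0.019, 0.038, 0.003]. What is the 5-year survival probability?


p_k = 1 - q_k for each year
Survival = product of (1 - q_k)
= 0.974 * 0.98 * 0.981 * 0.962 * 0.997
= 0.8981


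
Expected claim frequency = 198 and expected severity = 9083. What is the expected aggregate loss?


E[S] = E[N] * E[X]
= 198 * 9083
= 1.7984e+06


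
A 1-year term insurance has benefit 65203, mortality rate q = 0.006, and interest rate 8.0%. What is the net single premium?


NSP = benefit * q * v
v = 1/(1+i) = 0.925926
NSP = 65203 * 0.006 * 0.925926
= 362.2389


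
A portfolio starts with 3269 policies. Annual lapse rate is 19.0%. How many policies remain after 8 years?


remaining = initial * (1 - lapse)^years
= 3269 * (1 - 0.19)^8
= 3269 * 0.185302
= 605.7523


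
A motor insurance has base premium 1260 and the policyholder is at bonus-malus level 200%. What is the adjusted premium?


adjusted = base * BM_level / 100
= 1260 * 200 / 100
= 1260 * 2.0
= 2520.0


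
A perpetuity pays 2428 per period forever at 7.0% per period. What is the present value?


PV = PMT / i
= 2428 / 0.07
= 34685.7143


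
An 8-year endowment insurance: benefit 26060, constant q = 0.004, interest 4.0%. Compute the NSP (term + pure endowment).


Term component = 692.6443
Pure endowment = 8_p_x * v^8 * benefit = 0.968444 * 0.73069 * 26060 = 18440.9124
NSP = 19133.5567


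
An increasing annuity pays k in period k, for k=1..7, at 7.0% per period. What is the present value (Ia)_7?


(Ia)_n = sum_{k=1}^{n} k * v^k, v = 1/(1+i)
v = 0.934579
Sum computed term by term:
(Ia)_7 = 20.1042


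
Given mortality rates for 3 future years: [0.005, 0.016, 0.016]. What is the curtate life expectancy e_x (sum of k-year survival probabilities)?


e_x = sum_{k=1}^{n} k_p_x
k_p_x values:
  1_p_x = 0.995
  2_p_x = 0.97908
  3_p_x = 0.963415
e_x = 2.9375


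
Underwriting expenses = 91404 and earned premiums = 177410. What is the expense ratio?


Expense ratio = expenses / premiums
= 91404 / 177410
= 0.5152


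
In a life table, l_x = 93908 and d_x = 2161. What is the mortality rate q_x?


q_x = d_x / l_x
= 2161 / 93908
= 0.023


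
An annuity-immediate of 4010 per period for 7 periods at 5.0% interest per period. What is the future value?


FV = PMT * ((1+i)^n - 1) / i
= 4010 * ((1.05)^7 - 1) / 0.05
= 4010 * (1.4071 - 1) / 0.05
= 32649.4539


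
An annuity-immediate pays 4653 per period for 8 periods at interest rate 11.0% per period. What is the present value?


PV = PMT * (1 - (1+i)^(-n)) / i
= 4653 * (1 - (1+0.11)^(-8)) / 0.11
= 4653 * (1 - 0.433926) / 0.11
= 4653 * 5.146123
= 23944.9092


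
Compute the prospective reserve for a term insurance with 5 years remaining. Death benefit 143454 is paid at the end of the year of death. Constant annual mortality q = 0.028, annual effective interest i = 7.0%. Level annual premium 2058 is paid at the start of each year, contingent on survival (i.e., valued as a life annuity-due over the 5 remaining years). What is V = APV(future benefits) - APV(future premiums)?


v = 1/(1+i) = 0.934579
APV(future benefits) per unit = sum_{k=0}^{4} k_p_x * q * v^(k+1) = 0.10897
APV(future benefits) = 143454 * 0.10897 = 15632.2402
Life annuity-due factor ä_{x:5} = sum_{k=0}^{4} k_p_x * v^k = 4.164226
APV(future premiums) = 2058 * 4.164226 = 8569.9773
V = 15632.2402 - 8569.9773
= 7062.2628


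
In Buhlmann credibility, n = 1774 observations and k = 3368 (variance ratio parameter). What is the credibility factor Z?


Z = n / (n + k)
= 1774 / (1774 + 3368)
= 1774 / 5142
= 0.345


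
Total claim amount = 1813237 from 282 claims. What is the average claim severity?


severity = total / number
= 1813237 / 282
= 6429.9184


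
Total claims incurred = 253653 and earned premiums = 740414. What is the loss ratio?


Loss ratio = claims / premiums
= 253653 / 740414
= 0.3426


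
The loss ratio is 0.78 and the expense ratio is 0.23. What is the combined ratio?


Combined ratio = loss ratio + expense ratio
= 0.78 + 0.23
= 1.01


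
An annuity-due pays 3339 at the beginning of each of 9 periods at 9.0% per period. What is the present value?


PV_due = PMT * (1-(1+i)^(-n))/i * (1+i)
PV_immediate = 20018.1294
PV_due = 20018.1294 * 1.09
= 21819.761


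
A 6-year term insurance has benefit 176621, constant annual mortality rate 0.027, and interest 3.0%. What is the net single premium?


NSP = benefit * sum_{k=0}^{n-1} k_p_x * q * v^(k+1)
With constant q=0.027, v=0.970874
Sum = 0.137062
NSP = 176621 * 0.137062
= 24208.0502


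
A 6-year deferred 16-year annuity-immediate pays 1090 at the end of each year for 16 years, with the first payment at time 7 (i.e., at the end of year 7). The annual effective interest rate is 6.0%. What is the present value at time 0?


PV at time 6 of the 16-year annuity-immediate:
a_n = 1090 * (1-(1+0.06)^(-16))/0.06 = 11015.4258
Discount back 6 years to time 0:
PV = 11015.4258 * (1+0.06)^(-6)
= 11015.4258 * 0.704961
= 7765.4406


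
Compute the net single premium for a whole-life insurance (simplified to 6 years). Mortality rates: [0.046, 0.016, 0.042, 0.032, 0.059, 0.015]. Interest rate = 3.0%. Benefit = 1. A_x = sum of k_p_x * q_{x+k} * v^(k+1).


v = 0.970874
Year 0: k_p_x=1.0, q=0.046, term=0.04466
Year 1: k_p_x=0.954, q=0.016, term=0.014388
Year 2: k_p_x=0.938736, q=0.042, term=0.036081
Year 3: k_p_x=0.899309, q=0.032, term=0.025569
Year 4: k_p_x=0.870531, q=0.059, term=0.044305
Year 5: k_p_x=0.81917, q=0.015, term=0.010291
A_x = 0.1753


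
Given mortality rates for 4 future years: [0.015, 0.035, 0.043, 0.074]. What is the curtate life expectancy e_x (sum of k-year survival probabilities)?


e_x = sum_{k=1}^{n} k_p_x
k_p_x values:
  1_p_x = 0.985
  2_p_x = 0.950525
  3_p_x = 0.909652
  4_p_x = 0.842338
e_x = 3.6875


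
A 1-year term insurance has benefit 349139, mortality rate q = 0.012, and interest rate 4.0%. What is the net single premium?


NSP = benefit * q * v
v = 1/(1+i) = 0.961538
NSP = 349139 * 0.012 * 0.961538
= 4028.5269


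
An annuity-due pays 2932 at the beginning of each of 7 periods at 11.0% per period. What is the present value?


PV_due = PMT * (1-(1+i)^(-n))/i * (1+i)
PV_immediate = 13816.1594
PV_due = 13816.1594 * 1.11
= 15335.937


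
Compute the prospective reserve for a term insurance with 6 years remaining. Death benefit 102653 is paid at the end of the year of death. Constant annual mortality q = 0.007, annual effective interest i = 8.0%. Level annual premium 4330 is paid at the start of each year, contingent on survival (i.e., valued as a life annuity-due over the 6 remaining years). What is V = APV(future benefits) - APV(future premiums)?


v = 1/(1+i) = 0.925926
APV(future benefits) per unit = sum_{k=0}^{5} k_p_x * q * v^(k+1) = 0.031849
APV(future benefits) = 102653 * 0.031849 = 3269.4041
Life annuity-due factor ä_{x:6} = sum_{k=0}^{5} k_p_x * v^k = 4.913859
APV(future premiums) = 4330 * 4.913859 = 21277.0085
V = 3269.4041 - 21277.0085
= -18007.6044


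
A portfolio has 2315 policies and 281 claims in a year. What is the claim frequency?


frequency = claims / policies
= 281 / 2315
= 0.1214


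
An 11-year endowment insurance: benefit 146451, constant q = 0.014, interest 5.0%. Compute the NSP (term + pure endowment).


Term component = 15996.1631
Pure endowment = 11_p_x * v^11 * benefit = 0.85634 * 0.584679 * 146451 = 73325.6829
NSP = 89321.846


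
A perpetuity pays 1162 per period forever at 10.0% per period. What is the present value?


PV = PMT / i
= 1162 / 0.1
= 11620.0


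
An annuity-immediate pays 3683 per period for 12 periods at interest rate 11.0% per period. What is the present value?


PV = PMT * (1 - (1+i)^(-n)) / i
= 3683 * (1 - (1+0.11)^(-12)) / 0.11
= 3683 * (1 - 0.285841) / 0.11
= 3683 * 6.492356
= 23911.3477


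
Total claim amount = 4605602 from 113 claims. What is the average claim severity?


severity = total / number
= 4605602 / 113
= 40757.5398
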